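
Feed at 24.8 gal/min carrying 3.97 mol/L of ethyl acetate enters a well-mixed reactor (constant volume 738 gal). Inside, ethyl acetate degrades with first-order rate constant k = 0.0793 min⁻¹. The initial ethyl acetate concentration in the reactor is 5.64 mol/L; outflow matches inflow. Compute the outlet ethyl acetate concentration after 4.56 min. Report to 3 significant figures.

3.85 mol/L

Species balance: V dC/dt = Q C_in − Q C − k V C.
This is linear with rate a = Q/V + k = 0.11290 min⁻¹.
C_ss = Q C_in/(Q + kV) = 1.1816 mol/L; C(t) = C_ss + (C₀ − C_ss) e^(−a t).
C(4.56) = 1.1816 + (4.4584)·e^(−0.11290·4.56) = 1.1816 + (4.4584)·0.59759 = 3.8459 mol/L.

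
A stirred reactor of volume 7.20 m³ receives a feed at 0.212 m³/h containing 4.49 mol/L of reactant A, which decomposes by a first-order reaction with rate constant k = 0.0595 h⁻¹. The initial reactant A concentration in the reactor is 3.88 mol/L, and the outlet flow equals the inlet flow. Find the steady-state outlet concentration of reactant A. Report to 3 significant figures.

Species balance: V dC/dt = Q C_in − Q C − k V C.
At steady state: 0 = Q C_in − (Q + kV) C_ss, so C_ss = Q C_in/(Q + kV).
C_ss = 0.212·4.49/(0.212 + 0.0595·7.20) = 0.95188/0.64040 = 1.4864 mol/L.

1.49 mol/L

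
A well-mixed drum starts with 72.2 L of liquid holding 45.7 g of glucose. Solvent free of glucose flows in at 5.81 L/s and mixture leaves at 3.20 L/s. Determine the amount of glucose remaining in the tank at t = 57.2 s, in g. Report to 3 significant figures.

Let m(t) be the amount of glucose. Volume: V(t) = V₀ + (Q_in − Q_out) t = 72.2 + 2.6100 t; V(57.2) = 221.49 L.
Species balance (pure solvent in): dm/dt = −Q_out · m/V(t).
Separate: dm/m = −Q_out dt/V(t) ⇒ ln(m/m₀) = −(Q_out/(Q_in−Q_out)) ln(V/V₀).
m = m₀ (V₀/V)^(Q_out/(Q_in−Q_out)) = 45.7 × (72.2/221.49)^(1.2261) = 11.562 g.

11.6 g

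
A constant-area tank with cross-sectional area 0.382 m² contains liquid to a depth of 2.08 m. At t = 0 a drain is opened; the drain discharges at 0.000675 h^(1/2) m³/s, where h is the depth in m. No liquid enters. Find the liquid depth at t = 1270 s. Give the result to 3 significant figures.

0.103 m

With no inflow, A dh/dt = −0.000675 √h.
∫ h^(−1/2) dh = −(0.000675/A) ∫ dt, giving 2√h = 2√h₀ − (0.000675/A) t.
√h = √2.08 − 0.000675·1270/(2·0.382) = 1.4422 − 1.1221 = 0.32017.
h = 0.32017² = 0.10251 m.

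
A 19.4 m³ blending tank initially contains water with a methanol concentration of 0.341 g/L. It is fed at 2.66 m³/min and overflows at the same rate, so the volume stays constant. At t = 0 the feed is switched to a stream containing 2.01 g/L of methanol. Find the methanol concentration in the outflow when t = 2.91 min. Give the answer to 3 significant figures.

Mass balance on the solute (V constant): V dC/dt = Q(C_in − C).
So dC/dt = (C_in − C)/τ with τ = V/Q = 19.4/2.66 = 7.2932 min.
This is linear first-order; C(t) = C_in + (C₀ − C_in) e^(−t/τ).
C(2.91) = 2.01 + (0.341 − 2.01)·e^(−2.91/7.2932) = 2.01 + (-1.6690)·0.67099 = 0.89012 g/L.

0.890 g/L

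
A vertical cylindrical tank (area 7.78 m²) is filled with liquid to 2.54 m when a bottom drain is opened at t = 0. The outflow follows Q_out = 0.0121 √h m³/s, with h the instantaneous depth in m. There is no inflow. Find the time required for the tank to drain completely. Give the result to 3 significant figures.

2050 s

Unsteady balance on liquid volume: A dh/dt = −0.0121 √h.
This is separable: 2 d(√h)/dt = −0.0121/A, so √h = √h₀ − (0.0121/(2A)) t.
Tank is empty when √h = 0: t_empty = 2A√h₀/0.0121.
t_empty = 2·7.78·√2.54/0.0121 = 15.560·1.5937/0.0121 = 2049.5 s.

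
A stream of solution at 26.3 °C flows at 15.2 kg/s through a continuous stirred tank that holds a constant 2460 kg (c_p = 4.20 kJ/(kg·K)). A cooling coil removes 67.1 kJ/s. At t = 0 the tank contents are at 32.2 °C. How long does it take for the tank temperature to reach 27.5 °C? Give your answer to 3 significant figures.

Heat balance on the well-mixed liquid: M c_p dT/dt = ṁ c_p (T_in − T) − 67.1.
τ = M/ṁ = 161.84 s; T_ss = T_in − Q̇/(ṁ c_p) = 25.249 °C.
T(t) = T_ss + (T₀ − T_ss) e^(−t/τ). Set T = 27.5:
e^(−t/τ) = (27.5 − 25.249)/(32.2 − 25.249) = 0.32384
t = −161.84 · ln(0.32384) = 182.48 s.

182 s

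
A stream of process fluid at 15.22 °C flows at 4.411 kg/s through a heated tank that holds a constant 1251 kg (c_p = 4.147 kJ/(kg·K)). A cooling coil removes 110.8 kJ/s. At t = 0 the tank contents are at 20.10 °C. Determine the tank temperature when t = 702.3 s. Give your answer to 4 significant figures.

M c_p dT/dt = ṁ c_p (T_in − T) − Q̇.
Rearrange: dT/dt = (T_ss − T)/τ with τ = M/ṁ = 283.609 s and T_ss = T_in − Q̇/(ṁ c_p) = 9.16285 °C.
This is linear first-order; T(t) = T_ss + (T₀ − T_ss) e^(−t/τ).
T(702.3) = 9.16285 + (10.9372)·e^(−702.3/283.609) = 9.16285 + (10.9372)·0.0840541 = 10.0822 °C.

10.08 °C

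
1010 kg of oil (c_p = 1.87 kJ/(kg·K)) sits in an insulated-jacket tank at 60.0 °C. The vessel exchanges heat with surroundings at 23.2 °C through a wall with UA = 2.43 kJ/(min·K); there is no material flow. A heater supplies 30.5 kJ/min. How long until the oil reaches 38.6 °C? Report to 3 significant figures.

1660 min

Heat balance on the well-mixed liquid: M c_p dT/dt = −UA(T − T_amb) + Q̇.
τ = M c_p/UA = 777.24 min; T_ss = T_amb + Q̇/UA = 23.2 + 30.5/2.43 = 35.751 °C.
T(t) = T_ss + (T₀ − T_ss)e^(−t/τ); set T = 38.6:
t = −τ ln[(T − T_ss)/(T₀ − T_ss)] = −777.24 · ln(0.11747) = 1664.5 min.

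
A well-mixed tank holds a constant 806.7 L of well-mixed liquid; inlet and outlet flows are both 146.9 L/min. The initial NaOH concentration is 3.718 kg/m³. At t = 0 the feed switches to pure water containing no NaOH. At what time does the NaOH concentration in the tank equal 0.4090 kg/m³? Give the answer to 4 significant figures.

Species balance on the tank: V dC/dt = Q(C_in − C), so τ = V/Q = 5.49149 min.
C(t) = C_in + (C₀ − C_in) e^(−t/τ). Set C = 0.4090 and solve for t:
e^(−t/τ) = (C − C_in)/(C₀ − C_in) = (0.4090 − 0)/(3.718 − 0) = 0.110005
t = −τ ln(…) = 5.49149 × 2.20723 = 12.1210 min.

12.12 min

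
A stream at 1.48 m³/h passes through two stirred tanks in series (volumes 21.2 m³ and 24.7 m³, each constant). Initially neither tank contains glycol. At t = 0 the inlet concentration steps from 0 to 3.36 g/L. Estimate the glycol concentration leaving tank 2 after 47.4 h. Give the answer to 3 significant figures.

2.72 g/L

Time constants: τᵢ = Vᵢ/Q for each well-mixed tank.
τ₁ = 21.2/1.48 = 14.324 h; τ₂ = 24.7/1.48 = 16.689 h.
Tank 1: C₁ = C_in(1 − e^(−t/τ₁)). Tank 2 (τ₁ ≠ τ₂): C₂ = C_in[1 − (τ₁ e^(−t/τ₁) − τ₂ e^(−t/τ₂))/(τ₁ − τ₂)].
At t = 47.4: e^(−t/τ₁) = 0.036551, e^(−t/τ₂) = 0.058416.
C₂ = 3.36·[1 − (14.324·0.036551 − 16.689·0.058416)/(-2.3649)] = 3.36·0.80914 = 2.7187 g/L.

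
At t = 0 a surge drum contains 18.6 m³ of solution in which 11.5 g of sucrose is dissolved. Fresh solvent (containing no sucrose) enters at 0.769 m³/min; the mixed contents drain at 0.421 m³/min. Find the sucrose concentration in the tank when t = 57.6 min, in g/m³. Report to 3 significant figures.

0.123 g/m³

Total volume: dV/dt = Q_in − Q_out = 0.34800 m³/min, so V(t) = 18.6 + 0.34800 t and V(57.6) = 38.645 m³.
Species balance (pure solvent in): dm/dt = −Q_out · m/V(t).
Separate: dm/m = −Q_out dt/V(t) ⇒ ln(m/m₀) = −(Q_out/(Q_in−Q_out)) ln(V/V₀).
m = m₀ (V₀/V)^(Q_out/(Q_in−Q_out)) = 11.5 × (18.6/38.645)^(1.2098) = 4.7479 g.
C = m/V = 4.7479/38.645 = 0.12286 g/m³.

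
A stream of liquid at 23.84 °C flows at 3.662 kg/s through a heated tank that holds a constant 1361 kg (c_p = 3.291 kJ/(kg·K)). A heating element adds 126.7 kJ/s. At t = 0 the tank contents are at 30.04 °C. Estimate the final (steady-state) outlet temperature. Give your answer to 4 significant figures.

M c_p dT/dt = ṁ c_p (T_in − T) + Q̇.
At steady state dT/dt = 0 ⇒ T_ss = T_in + Q̇/(ṁ c_p) = 23.84 + 126.7/(3.662·3.291) = 34.3531 °C.

34.35 °C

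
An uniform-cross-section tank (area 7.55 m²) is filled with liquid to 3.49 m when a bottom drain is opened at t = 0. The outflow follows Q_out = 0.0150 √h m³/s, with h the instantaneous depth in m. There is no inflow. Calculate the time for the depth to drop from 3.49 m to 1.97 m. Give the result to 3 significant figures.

Unsteady balance on liquid volume: A dh/dt = −0.0150 √h.
This is separable: 2 d(√h)/dt = −0.0150/A, so √h = √h₀ − (0.0150/(2A)) t.
t = 2A(√h₀ − √h)/0.0150 = 2·7.55·(√3.49 − √1.97)/0.0150
  = 15.100 × (1.8682 − 1.4036) / 0.0150 = 467.68 s.

468 s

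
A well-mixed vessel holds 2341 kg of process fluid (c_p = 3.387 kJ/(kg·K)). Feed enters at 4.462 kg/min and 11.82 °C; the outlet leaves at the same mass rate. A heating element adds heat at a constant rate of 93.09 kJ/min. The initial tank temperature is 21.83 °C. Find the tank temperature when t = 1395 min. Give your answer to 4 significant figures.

18.25 °C

Heat balance on the well-mixed liquid: M c_p dT/dt = ṁ c_p (T_in − T) + 93.09.
Rearrange: dT/dt = (T_ss − T)/τ with τ = M/ṁ = 524.653 min and T_ss = T_in + Q̇/(ṁ c_p) = 17.9797 °C.
T approaches T_ss exponentially: T(t) = T_ss + (T₀ − T_ss) e^(−t/τ).
T(1395) = 17.9797 + (3.85032)·e^(−1395/524.653) = 17.9797 + (3.85032)·0.0700251 = 18.2493 °C.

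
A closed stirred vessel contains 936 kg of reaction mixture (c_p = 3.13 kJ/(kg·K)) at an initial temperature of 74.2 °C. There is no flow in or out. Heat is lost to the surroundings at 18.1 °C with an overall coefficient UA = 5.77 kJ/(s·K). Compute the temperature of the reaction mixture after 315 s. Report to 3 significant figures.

Heat balance on the well-mixed liquid: M c_p dT/dt = −UA(T − T_amb).
dT/dt = (T_ss − T)/τ with T_ss = T_amb = 18.100 °C, τ = M c_p/UA = 936·3.13/5.77 = 507.74 s.
Integrating: T(t) = T_ss + (T₀ − T_ss) e^(−t/τ).
T(315) = 18.100 + (56.100)·0.53773 = 48.267 °C.

48.3 °C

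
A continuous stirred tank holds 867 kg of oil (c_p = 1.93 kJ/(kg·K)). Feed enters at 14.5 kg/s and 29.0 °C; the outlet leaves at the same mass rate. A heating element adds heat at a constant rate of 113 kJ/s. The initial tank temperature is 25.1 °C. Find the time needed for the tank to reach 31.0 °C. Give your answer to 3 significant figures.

M c_p dT/dt = ṁ c_p (T_in − T) + Q̇.
τ = M/ṁ = 59.793 s; T_ss = T_in + Q̇/(ṁ c_p) = 33.038 °C.
T(t) = T_ss + (T₀ − T_ss) e^(−t/τ). Set T = 31.0:
e^(−t/τ) = (31.0 − 33.038)/(25.1 − 33.038) = 0.25673
t = −59.793 · ln(0.25673) = 81.303 s.

81.3 s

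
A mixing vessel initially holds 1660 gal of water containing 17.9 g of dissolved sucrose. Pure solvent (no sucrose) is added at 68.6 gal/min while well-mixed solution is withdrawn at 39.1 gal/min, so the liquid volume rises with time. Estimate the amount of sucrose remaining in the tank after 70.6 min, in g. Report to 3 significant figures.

6.09 g

Total volume: dV/dt = Q_in − Q_out = 29.500 gal/min, so V(t) = 1660 + 29.500 t and V(70.6) = 3742.7 gal.
Species balance (pure solvent in): dm/dt = −Q_out · m/V(t).
dm/m = −Q_out dt/(V₀ + 29.500 t); integrating gives ln(m/m₀) = −(Q_out/(Q_in−Q_out)) ln(V/V₀).
m = m₀ (V₀/V)^(Q_out/(Q_in−Q_out)) = 17.9 × (1660/3742.7)^(1.3254) = 6.0936 g.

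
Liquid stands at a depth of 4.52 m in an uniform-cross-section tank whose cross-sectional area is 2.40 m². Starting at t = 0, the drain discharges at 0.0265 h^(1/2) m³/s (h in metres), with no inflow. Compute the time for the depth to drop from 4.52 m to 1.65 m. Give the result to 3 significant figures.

A dh/dt = −Q_out = −0.0265 √h.
Separate and integrate: 2(√h − √h₀) = −(0.0265/A) t.
t = 2A(√h₀ − √h)/0.0265 = 2·2.40·(√4.52 − √1.65)/0.0265
  = 4.8000 × (2.1260 − 1.2845) / 0.0265 = 152.42 s.

152 s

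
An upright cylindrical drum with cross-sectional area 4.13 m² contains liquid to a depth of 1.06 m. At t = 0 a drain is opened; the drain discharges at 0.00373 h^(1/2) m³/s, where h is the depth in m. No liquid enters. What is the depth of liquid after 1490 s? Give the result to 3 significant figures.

0.127 m

With no inflow, A dh/dt = −0.00373 √h.
This is separable: 2 d(√h)/dt = −0.00373/A, so √h = √h₀ − (0.00373/(2A)) t.
√h = √1.06 − 0.00373·1490/(2·4.13) = 1.0296 − 0.67285 = 0.35672.
h = 0.35672² = 0.12725 m.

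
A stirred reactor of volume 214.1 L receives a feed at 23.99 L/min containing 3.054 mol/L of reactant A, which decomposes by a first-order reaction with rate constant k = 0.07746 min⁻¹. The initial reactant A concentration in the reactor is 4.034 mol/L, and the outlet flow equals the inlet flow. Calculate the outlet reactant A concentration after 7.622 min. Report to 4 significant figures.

Species balance: V dC/dt = Q C_in − Q C − k V C.
dC/dt = (Q/V) C_in − (Q/V + k) C; effective rate a = Q/V + k = 0.112050 + 0.07746 = 0.189510 min⁻¹.
C_ss = Q C_in/(Q + kV) = 1.80572 mol/L; C(t) = C_ss + (C₀ − C_ss) e^(−a t).
C(7.622) = 1.80572 + (2.22828)·e^(−0.189510·7.622) = 1.80572 + (2.22828)·0.235876 = 2.33132 mol/L.

2.331 mol/L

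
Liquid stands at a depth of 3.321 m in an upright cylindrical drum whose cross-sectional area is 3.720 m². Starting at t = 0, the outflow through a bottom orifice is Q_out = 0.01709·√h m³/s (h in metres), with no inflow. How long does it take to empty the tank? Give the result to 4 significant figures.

793.4 s

With no inflow, A dh/dt = −0.01709 √h.
∫ h^(−1/2) dh = −(0.01709/A) ∫ dt, giving 2√h = 2√h₀ − (0.01709/A) t.
Tank is empty when √h = 0: t_empty = 2A√h₀/0.01709.
t_empty = 2·3.720·√3.321/0.01709 = 7.44000·1.82236/0.01709 = 793.351 s.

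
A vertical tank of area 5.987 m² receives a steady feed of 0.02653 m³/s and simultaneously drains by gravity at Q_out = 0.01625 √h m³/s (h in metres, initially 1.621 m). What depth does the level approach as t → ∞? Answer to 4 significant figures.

A dh/dt = Q_in − 0.01625 √h. Steady state requires inflow = outflow:
Q_in = 0.01625 √h_ss ⇒ √h_ss = 0.02653/0.01625 = 1.63262.
h_ss = 1.63262² = 2.66543 m. (Since h₀ = 1.621 m < h_ss, the level will rise toward this value.)

2.665 m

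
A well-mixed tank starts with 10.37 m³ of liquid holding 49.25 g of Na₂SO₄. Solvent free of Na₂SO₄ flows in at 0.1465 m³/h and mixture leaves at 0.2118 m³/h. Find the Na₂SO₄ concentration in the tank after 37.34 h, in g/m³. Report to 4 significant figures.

Let m(t) be the amount of Na₂SO₄. Volume: V(t) = V₀ + (Q_in − Q_out) t = 10.37 − 0.0653000 t; V(37.34) = 7.93170 m³.
Solute balance: dm/dt = 0 − Q_out C = −Q_out m/V(t).
Separate: dm/m = −Q_out dt/V(t) ⇒ ln(m/m₀) = −(Q_out/(Q_in−Q_out)) ln(V/V₀).
m = m₀ (V₀/V)^(Q_out/(Q_in−Q_out)) = 49.25 × (10.37/7.93170)^(-3.24349) = 20.6454 g.
C = m/V = 20.6454/7.93170 = 2.60290 g/m³.

2.603 g/m³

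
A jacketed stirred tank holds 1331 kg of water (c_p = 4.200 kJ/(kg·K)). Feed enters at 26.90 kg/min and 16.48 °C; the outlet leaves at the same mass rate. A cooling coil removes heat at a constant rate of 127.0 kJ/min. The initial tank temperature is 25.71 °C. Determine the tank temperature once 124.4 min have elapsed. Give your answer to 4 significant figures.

16.19 °C

M c_p dT/dt = ṁ c_p (T_in − T) − Q̇.
Rearrange: dT/dt = (T_ss − T)/τ with τ = M/ṁ = 49.4796 min and T_ss = T_in − Q̇/(ṁ c_p) = 15.3559 °C.
Solution: T(t) = T_ss + (T₀ − T_ss) e^(−t/τ).
T(124.4) = 15.3559 + (10.3541)·e^(−124.4/49.4796) = 15.3559 + (10.3541)·0.0809301 = 16.1939 °C.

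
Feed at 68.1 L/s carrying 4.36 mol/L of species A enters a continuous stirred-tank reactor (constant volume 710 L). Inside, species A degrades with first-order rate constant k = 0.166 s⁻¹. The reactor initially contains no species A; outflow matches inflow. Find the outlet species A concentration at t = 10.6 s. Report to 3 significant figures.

1.50 mol/L

Species balance: V dC/dt = Q C_in − Q C − k V C.
This is linear with rate a = Q/V + k = 0.26192 s⁻¹.
C_ss = Q C_in/(Q + kV) = 1.5967 mol/L; C(t) = C_ss + (C₀ − C_ss) e^(−a t).
C(10.6) = 1.5967 + (-1.5967)·e^(−0.26192·10.6) = 1.5967 + (-1.5967)·0.062268 = 1.4972 mol/L.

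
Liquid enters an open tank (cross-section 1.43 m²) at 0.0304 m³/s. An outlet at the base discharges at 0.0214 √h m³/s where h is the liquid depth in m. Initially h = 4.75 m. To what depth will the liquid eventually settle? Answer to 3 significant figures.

Level balance: A dh/dt = 0.0304 − 0.0214 √h. Setting dh/dt = 0:
Q_in = 0.0214 √h_ss ⇒ √h_ss = 0.0304/0.0214 = 1.4206.
h_ss = 1.4206² = 2.0180 m. (Since h₀ = 4.75 m > h_ss, the level will fall toward this value.)

2.02 m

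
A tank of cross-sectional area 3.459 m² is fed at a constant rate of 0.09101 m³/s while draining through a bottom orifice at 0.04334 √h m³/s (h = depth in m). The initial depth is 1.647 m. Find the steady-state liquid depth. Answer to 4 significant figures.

4.410 m

A dh/dt = Q_in − 0.04334 √h. Steady state requires inflow = outflow:
Q_in = 0.04334 √h_ss ⇒ √h_ss = 0.09101/0.04334 = 2.09991.
h_ss = 2.09991² = 4.40961 m. (Since h₀ = 1.647 m < h_ss, the level will rise toward this value.)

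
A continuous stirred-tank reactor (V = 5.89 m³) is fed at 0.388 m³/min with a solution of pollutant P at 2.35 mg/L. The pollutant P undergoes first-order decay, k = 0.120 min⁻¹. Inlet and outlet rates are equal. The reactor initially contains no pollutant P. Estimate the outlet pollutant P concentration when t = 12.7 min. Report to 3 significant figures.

Accumulation = in − out − consumed: V dC/dt = Q C_in − Q C − k V C.
This is linear with rate a = Q/V + k = 0.18587 min⁻¹.
C_ss = Q C_in/(Q + kV) = 0.83285 mg/L; C(t) = C_ss + (C₀ − C_ss) e^(−a t).
C(12.7) = 0.83285 + (-0.83285)·e^(−0.18587·12.7) = 0.83285 + (-0.83285)·0.094363 = 0.75426 mg/L.

0.754 mg/L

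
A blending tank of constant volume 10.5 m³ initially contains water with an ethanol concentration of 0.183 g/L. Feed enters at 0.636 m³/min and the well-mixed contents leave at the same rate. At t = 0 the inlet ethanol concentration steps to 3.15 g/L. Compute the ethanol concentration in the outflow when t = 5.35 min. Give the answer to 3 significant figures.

1.00 g/L

Species balance on the tank: V dC/dt = Q(C_in − C).
So dC/dt = (C_in − C)/τ with τ = V/Q = 10.5/0.636 = 16.509 min.
This is linear first-order; C(t) = C_in + (C₀ − C_in) e^(−t/τ).
C(5.35) = 3.15 + (0.183 − 3.15)·e^(−5.35/16.509) = 3.15 + (-2.9670)·0.72321 = 1.0042 g/L.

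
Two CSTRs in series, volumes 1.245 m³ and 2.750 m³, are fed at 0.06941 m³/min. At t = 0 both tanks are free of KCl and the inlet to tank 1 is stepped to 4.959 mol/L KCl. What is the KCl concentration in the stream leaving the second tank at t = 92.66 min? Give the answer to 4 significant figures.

Species balance on tank i: dCᵢ/dt = (Cᵢ₋₁ − Cᵢ)/τᵢ with τᵢ = Vᵢ/Q.
τ₁ = 1.245/0.06941 = 17.9369 min; τ₂ = 2.750/0.06941 = 39.6197 min.
Solving the cascade with C₁(0)=C₂(0)=0 gives C₂(t) = C_in[1 − (τ₁ e^(−t/τ₁) − τ₂ e^(−t/τ₂))/(τ₁ − τ₂)].
At t = 92.66: e^(−t/τ₁) = 0.00570799, e^(−t/τ₂) = 0.0964492.
C₂ = 4.959·[1 − (17.9369·0.00570799 − 39.6197·0.0964492)/(-21.6828)] = 4.959·0.828486 = 4.10846 mol/L.

4.108 mol/L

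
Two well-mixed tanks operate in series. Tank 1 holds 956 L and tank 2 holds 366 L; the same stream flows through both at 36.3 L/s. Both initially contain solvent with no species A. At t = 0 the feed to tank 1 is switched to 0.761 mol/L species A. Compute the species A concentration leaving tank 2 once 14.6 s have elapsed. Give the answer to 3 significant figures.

0.164 mol/L

Each tank obeys Vᵢ dCᵢ/dt = Q(Cᵢ₋₁ − Cᵢ), so τᵢ = Vᵢ/Q.
τ₁ = 956/36.3 = 26.336 s; τ₂ = 366/36.3 = 10.083 s.
Solving the cascade with C₁(0)=C₂(0)=0 gives C₂(t) = C_in[1 − (τ₁ e^(−t/τ₁) − τ₂ e^(−t/τ₂))/(τ₁ − τ₂)].
At t = 14.6: e^(−t/τ₁) = 0.57443, e^(−t/τ₂) = 0.23503.
C₂ = 0.761·[1 − (26.336·0.57443 − 10.083·0.23503)/(16.253)] = 0.761·0.21502 = 0.16363 mol/L.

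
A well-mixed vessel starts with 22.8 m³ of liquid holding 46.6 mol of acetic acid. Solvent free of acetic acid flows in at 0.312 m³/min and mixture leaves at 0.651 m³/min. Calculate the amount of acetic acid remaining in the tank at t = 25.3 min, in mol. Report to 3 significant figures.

Total volume: dV/dt = Q_in − Q_out = -0.33900 m³/min, so V(t) = 22.8 − 0.33900 t and V(25.3) = 14.223 m³.
No acetic acid enters, so dm/dt = −Q_out · (m/V).
Separate: dm/m = −Q_out dt/V(t) ⇒ ln(m/m₀) = −(Q_out/(Q_in−Q_out)) ln(V/V₀).
m = m₀ (V₀/V)^(Q_out/(Q_in−Q_out)) = 46.6 × (22.8/14.223)^(-1.9204) = 18.830 mol.

18.8 mol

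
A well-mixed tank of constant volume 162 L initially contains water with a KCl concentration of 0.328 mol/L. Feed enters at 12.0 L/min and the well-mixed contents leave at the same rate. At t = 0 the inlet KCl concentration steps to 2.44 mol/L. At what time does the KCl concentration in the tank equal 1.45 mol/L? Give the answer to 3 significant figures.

10.2 min

Transient balance on the dissolved component: V dC/dt = Q(C_in − C), so τ = V/Q = 13.500 min.
C(t) = C_in + (C₀ − C_in) e^(−t/τ). Set C = 1.45 and solve for t:
e^(−t/τ) = (C − C_in)/(C₀ − C_in) = (1.45 − 2.44)/(0.328 − 2.44) = 0.46875
t = −τ ln(…) = 13.500 × 0.75769 = 10.229 min.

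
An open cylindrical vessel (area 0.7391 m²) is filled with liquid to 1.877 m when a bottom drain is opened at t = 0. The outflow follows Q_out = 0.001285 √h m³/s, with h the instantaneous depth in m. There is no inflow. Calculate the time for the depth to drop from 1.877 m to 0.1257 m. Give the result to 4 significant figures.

1168 s

Accumulation of liquid (constant cross-section A): A dh/dt = −0.001285 √h.
This is separable: 2 d(√h)/dt = −0.001285/A, so √h = √h₀ − (0.001285/(2A)) t.
t = 2A(√h₀ − √h)/0.001285 = 2·0.7391·(√1.877 − √0.1257)/0.001285
  = 1.47820 × (1.37004 − 0.354542) / 0.001285 = 1168.17 s.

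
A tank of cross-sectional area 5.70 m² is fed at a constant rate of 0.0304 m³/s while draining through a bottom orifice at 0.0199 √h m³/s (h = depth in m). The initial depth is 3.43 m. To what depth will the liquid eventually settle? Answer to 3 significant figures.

2.33 m

Level balance: A dh/dt = 0.0304 − 0.0199 √h. Setting dh/dt = 0:
Q_in = 0.0199 √h_ss ⇒ √h_ss = 0.0304/0.0199 = 1.5276.
h_ss = 1.5276² = 2.3337 m. (Since h₀ = 3.43 m > h_ss, the level will fall toward this value.)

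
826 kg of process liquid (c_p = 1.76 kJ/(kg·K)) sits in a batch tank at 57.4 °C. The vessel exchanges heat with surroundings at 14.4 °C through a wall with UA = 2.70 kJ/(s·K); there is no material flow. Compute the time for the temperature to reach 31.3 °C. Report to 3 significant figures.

503 s

M c_p dT/dt = −UA(T − T_amb).
τ = M c_p/UA = 538.43 s; T_ss = T_amb = 14.400 °C.
T(t) = T_ss + (T₀ − T_ss)e^(−t/τ); set T = 31.3:
t = −τ ln[(T − T_ss)/(T₀ − T_ss)] = −538.43 · ln(0.39302) = 502.83 s.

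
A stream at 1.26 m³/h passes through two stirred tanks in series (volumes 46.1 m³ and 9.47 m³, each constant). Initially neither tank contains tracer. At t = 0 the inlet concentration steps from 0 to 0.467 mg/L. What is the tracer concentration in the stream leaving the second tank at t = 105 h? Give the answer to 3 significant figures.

Species balance on tank i: dCᵢ/dt = (Cᵢ₋₁ − Cᵢ)/τᵢ with τᵢ = Vᵢ/Q.
τ₁ = 46.1/1.26 = 36.587 h; τ₂ = 9.47/1.26 = 7.5159 h.
Solving the cascade with C₁(0)=C₂(0)=0 gives C₂(t) = C_in[1 − (τ₁ e^(−t/τ₁) − τ₂ e^(−t/τ₂))/(τ₁ − τ₂)].
At t = 105: e^(−t/τ₁) = 0.056708, e^(−t/τ₂) = 8.5648e-07.
C₂ = 0.467·[1 − (36.587·0.056708 − 7.5159·8.5648e-07)/(29.071)] = 0.467·0.92863 = 0.43367 mg/L.

0.434 mg/L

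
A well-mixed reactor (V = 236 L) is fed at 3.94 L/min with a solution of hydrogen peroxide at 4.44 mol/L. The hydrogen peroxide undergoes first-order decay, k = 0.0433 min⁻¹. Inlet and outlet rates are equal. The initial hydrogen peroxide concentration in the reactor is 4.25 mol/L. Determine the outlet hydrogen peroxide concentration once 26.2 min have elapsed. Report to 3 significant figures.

1.86 mol/L

Species balance: V dC/dt = Q C_in − Q C − k V C.
dC/dt = (Q/V) C_in − (Q/V + k) C; effective rate a = Q/V + k = 0.016695 + 0.0433 = 0.059995 min⁻¹.
C_ss = Q C_in/(Q + kV) = 1.2355 mol/L; C(t) = C_ss + (C₀ − C_ss) e^(−a t).
C(26.2) = 1.2355 + (3.0145)·e^(−0.059995·26.2) = 1.2355 + (3.0145)·0.20766 = 1.8615 mol/L.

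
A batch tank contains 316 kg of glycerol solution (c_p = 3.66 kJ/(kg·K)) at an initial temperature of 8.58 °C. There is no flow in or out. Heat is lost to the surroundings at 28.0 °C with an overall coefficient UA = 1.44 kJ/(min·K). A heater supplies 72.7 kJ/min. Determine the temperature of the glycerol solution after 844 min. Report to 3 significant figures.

M c_p dT/dt = −UA(T − T_amb) + Q̇.
dT/dt = (T_ss − T)/τ with T_ss = T_amb + Q̇/UA = 28.0 + 72.7/1.44 = 78.486 °C, τ = M c_p/UA = 316·3.66/1.44 = 803.17 min.
Solution: T(t) = T_ss + (T₀ − T_ss) e^(−t/τ).
T(844) = 78.486 + (-69.906)·0.34964 = 54.044 °C.

54.0 °C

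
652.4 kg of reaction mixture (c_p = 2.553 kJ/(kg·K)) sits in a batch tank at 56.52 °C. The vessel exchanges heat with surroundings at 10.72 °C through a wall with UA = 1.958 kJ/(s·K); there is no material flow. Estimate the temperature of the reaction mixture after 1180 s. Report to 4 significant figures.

22.16 °C

M c_p dT/dt = −UA(T − T_amb).
dT/dt = (T_ss − T)/τ with T_ss = T_amb = 10.7200 °C, τ = M c_p/UA = 652.4·2.553/1.958 = 850.652 s.
Solution: T(t) = T_ss + (T₀ − T_ss) e^(−t/τ).
T(1180) = 10.7200 + (45.8000)·0.249781 = 22.1600 °C.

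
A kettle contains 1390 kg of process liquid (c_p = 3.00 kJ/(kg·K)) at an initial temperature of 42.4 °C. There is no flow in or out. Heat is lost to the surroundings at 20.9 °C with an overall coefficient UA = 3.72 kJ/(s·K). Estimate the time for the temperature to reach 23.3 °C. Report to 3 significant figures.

Heat balance on the well-mixed liquid: M c_p dT/dt = −UA(T − T_amb).
τ = M c_p/UA = 1121.0 s; T_ss = T_amb = 20.900 °C.
T(t) = T_ss + (T₀ − T_ss)e^(−t/τ); set T = 23.3:
t = −τ ln[(T − T_ss)/(T₀ − T_ss)] = −1121.0 · ln(0.11163) = 2457.8 s.

2460 s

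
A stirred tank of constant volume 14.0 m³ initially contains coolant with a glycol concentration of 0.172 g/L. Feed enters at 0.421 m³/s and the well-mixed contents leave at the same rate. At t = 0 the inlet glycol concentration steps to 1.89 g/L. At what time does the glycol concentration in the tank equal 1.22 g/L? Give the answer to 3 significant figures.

31.3 s

Species balance: V dC/dt = Q(C_in − C) ⇒ τ = V/Q = 33.254 s.
C(t) = C_in + (C₀ − C_in) e^(−t/τ). Set C = 1.22 and solve for t:
e^(−t/τ) = (C − C_in)/(C₀ − C_in) = (1.22 − 1.89)/(0.172 − 1.89) = 0.38999
t = −τ ln(…) = 33.254 × 0.94164 = 31.313 s.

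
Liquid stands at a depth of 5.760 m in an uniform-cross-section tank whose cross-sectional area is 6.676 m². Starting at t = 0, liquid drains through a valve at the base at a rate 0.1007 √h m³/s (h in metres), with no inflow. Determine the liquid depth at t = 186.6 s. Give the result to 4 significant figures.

0.9854 m

With no inflow, A dh/dt = −0.1007 √h.
∫ h^(−1/2) dh = −(0.1007/A) ∫ dt, giving 2√h = 2√h₀ − (0.1007/A) t.
√h = √5.760 − 0.1007·186.6/(2·6.676) = 2.40000 − 1.40733 = 0.992674.
h = 0.992674² = 0.985401 m.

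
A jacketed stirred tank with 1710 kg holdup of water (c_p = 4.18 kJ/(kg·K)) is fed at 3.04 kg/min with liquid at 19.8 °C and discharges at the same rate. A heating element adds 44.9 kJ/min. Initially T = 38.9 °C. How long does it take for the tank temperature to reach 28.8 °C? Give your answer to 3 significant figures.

589 min

M c_p dT/dt = ṁ c_p (T_in − T) + Q̇.
τ = M/ṁ = 562.50 min; T_ss = T_in + Q̇/(ṁ c_p) = 23.333 °C.
T(t) = T_ss + (T₀ − T_ss) e^(−t/τ). Set T = 28.8:
e^(−t/τ) = (28.8 − 23.333)/(38.9 − 23.333) = 0.35117
t = −562.50 · ln(0.35117) = 588.64 min.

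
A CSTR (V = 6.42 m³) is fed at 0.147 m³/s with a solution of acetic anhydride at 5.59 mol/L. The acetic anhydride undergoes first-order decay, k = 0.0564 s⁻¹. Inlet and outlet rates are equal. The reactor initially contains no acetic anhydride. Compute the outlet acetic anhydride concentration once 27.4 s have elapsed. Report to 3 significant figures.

Accumulation = in − out − consumed: V dC/dt = Q C_in − Q C − k V C.
This is linear with rate a = Q/V + k = 0.079297 s⁻¹.
C_ss = Q C_in/(Q + kV) = 1.6141 mol/L; C(t) = C_ss + (C₀ − C_ss) e^(−a t).
C(27.4) = 1.6141 + (-1.6141)·e^(−0.079297·27.4) = 1.6141 + (-1.6141)·0.11386 = 1.4303 mol/L.

1.43 mol/L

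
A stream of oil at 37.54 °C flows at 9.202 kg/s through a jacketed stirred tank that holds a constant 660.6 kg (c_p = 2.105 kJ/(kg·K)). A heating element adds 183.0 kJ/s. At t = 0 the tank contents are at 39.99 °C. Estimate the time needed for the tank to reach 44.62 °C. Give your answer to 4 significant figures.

77.80 s

Heat balance on the well-mixed liquid: M c_p dT/dt = ṁ c_p (T_in − T) + 183.0.
τ = M/ṁ = 71.7887 s; T_ss = T_in + Q̇/(ṁ c_p) = 46.9875 °C.
T(t) = T_ss + (T₀ − T_ss) e^(−t/τ). Set T = 44.62:
e^(−t/τ) = (44.62 − 46.9875)/(39.99 − 46.9875) = 0.338335
t = −71.7887 · ln(0.338335) = 77.7988 s.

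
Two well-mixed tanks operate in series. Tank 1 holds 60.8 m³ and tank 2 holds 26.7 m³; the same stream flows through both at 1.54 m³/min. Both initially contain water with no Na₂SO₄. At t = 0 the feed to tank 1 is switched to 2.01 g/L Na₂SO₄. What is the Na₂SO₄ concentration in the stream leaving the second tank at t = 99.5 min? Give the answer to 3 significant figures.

Species balance on tank i: dCᵢ/dt = (Cᵢ₋₁ − Cᵢ)/τᵢ with τᵢ = Vᵢ/Q.
τ₁ = 60.8/1.54 = 39.481 min; τ₂ = 26.7/1.54 = 17.338 min.
Solving the cascade with C₁(0)=C₂(0)=0 gives C₂(t) = C_in[1 − (τ₁ e^(−t/τ₁) − τ₂ e^(−t/τ₂))/(τ₁ − τ₂)].
At t = 99.5: e^(−t/τ₁) = 0.080441, e^(−t/τ₂) = 0.0032181.
C₂ = 2.01·[1 − (39.481·0.080441 − 17.338·0.0032181)/(22.143)] = 2.01·0.85909 = 1.7268 g/L.

1.73 g/L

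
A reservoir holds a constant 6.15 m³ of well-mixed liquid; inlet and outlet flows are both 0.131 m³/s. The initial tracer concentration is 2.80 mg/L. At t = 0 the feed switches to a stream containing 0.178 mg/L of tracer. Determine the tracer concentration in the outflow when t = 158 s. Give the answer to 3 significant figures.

0.269 mg/L

Species balance on the tank: V dC/dt = Q(C_in − C).
Rewrite as dC/dt + C/τ = C_in/τ, τ = V/Q = 46.947 s.
Integrating: C(t) = C_in + (C₀ − C_in) e^(−t/τ).
C(158) = 0.178 + (2.80 − 0.178)·e^(−158/46.947) = 0.178 + (2.6220)·0.034544 = 0.26857 mg/L.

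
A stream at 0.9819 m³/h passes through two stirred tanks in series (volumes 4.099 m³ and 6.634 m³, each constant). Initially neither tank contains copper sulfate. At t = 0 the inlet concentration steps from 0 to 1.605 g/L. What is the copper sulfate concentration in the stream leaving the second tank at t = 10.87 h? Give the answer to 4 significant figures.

Species balance on tank i: dCᵢ/dt = (Cᵢ₋₁ − Cᵢ)/τᵢ with τᵢ = Vᵢ/Q.
τ₁ = 4.099/0.9819 = 4.17456 h; τ₂ = 6.634/0.9819 = 6.75629 h.
Tank 1: C₁ = C_in(1 − e^(−t/τ₁)). Tank 2 (τ₁ ≠ τ₂): C₂ = C_in[1 − (τ₁ e^(−t/τ₁) − τ₂ e^(−t/τ₂))/(τ₁ − τ₂)].
At t = 10.87: e^(−t/τ₁) = 0.0739869, e^(−t/τ₂) = 0.200113.
C₂ = 1.605·[1 − (4.17456·0.0739869 − 6.75629·0.200113)/(-2.58173)] = 1.605·0.595945 = 0.956492 g/L.

0.9565 g/L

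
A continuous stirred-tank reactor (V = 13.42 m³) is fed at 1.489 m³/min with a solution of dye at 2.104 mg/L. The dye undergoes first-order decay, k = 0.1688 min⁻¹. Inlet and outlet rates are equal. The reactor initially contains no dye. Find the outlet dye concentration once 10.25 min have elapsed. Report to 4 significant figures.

Species balance: V dC/dt = Q C_in − Q C − k V C.
This is linear with rate a = Q/V + k = 0.279754 min⁻¹.
C_ss = Q C_in/(Q + kV) = 0.834472 mg/L; C(t) = C_ss + (C₀ − C_ss) e^(−a t).
C(10.25) = 0.834472 + (-0.834472)·e^(−0.279754·10.25) = 0.834472 + (-0.834472)·0.0568422 = 0.787039 mg/L.

0.7870 mg/L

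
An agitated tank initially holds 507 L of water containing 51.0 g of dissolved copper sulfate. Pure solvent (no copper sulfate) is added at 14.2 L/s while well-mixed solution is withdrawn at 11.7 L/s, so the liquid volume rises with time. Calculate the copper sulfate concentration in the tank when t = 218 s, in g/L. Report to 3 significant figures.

0.00159 g/L

Let m(t) be the amount of copper sulfate. Volume: V(t) = V₀ + (Q_in − Q_out) t = 507 + 2.5000 t; V(218) = 1052.0 L.
Species balance (pure solvent in): dm/dt = −Q_out · m/V(t).
Separate: dm/m = −Q_out dt/V(t) ⇒ ln(m/m₀) = −(Q_out/(Q_in−Q_out)) ln(V/V₀).
m = m₀ (V₀/V)^(Q_out/(Q_in−Q_out)) = 51.0 × (507/1052.0)^(4.6800) = 1.6748 g.
C = m/V = 1.6748/1052.0 = 0.0015921 g/L.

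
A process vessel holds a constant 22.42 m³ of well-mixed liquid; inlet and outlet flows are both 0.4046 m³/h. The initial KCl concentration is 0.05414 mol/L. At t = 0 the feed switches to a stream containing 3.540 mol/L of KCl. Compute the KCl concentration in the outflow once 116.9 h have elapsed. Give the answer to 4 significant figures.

Mass balance on the solute (V constant): V dC/dt = Q(C_in − C).
Rewrite as dC/dt + C/τ = C_in/τ, τ = V/Q = 55.4128 h.
This is linear first-order; C(t) = C_in + (C₀ − C_in) e^(−t/τ).
C(116.9) = 3.540 + (0.05414 − 3.540)·e^(−116.9/55.4128) = 3.540 + (-3.48586)·0.121284 = 3.11722 mol/L.

3.117 mol/L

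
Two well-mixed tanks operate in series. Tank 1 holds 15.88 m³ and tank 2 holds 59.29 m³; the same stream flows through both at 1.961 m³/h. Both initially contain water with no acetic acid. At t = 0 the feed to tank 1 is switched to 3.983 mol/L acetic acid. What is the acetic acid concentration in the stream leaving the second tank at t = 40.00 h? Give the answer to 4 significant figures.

Species balance on tank i: dCᵢ/dt = (Cᵢ₋₁ − Cᵢ)/τᵢ with τᵢ = Vᵢ/Q.
τ₁ = 15.88/1.961 = 8.09791 h; τ₂ = 59.29/1.961 = 30.2346 h.
Tank 1: C₁ = C_in(1 − e^(−t/τ₁)). Tank 2 (τ₁ ≠ τ₂): C₂ = C_in[1 − (τ₁ e^(−t/τ₁) − τ₂ e^(−t/τ₂))/(τ₁ − τ₂)].
At t = 40.00: e^(−t/τ₁) = 0.00715784, e^(−t/τ₂) = 0.266338.
C₂ = 3.983·[1 − (8.09791·0.00715784 − 30.2346·0.266338)/(-22.1367)] = 3.983·0.638850 = 2.54454 mol/L.

2.545 mol/L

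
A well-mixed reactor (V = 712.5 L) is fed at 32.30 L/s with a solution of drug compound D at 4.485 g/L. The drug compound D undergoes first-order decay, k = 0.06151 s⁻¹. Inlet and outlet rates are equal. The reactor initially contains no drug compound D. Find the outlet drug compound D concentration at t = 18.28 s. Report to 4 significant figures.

Accumulation = in − out − consumed: V dC/dt = Q C_in − Q C − k V C.
dC/dt = (Q/V) C_in − (Q/V + k) C; effective rate a = Q/V + k = 0.0453333 + 0.06151 = 0.106843 s⁻¹.
C_ss = Q C_in/(Q + kV) = 1.90297 g/L; C(t) = C_ss + (C₀ − C_ss) e^(−a t).
C(18.28) = 1.90297 + (-1.90297)·e^(−0.106843·18.28) = 1.90297 + (-1.90297)·0.141834 = 1.63307 g/L.

1.633 g/L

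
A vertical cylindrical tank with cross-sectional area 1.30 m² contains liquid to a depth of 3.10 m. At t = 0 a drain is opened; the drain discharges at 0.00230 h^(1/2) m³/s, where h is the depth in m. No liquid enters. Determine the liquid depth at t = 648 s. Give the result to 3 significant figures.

A dh/dt = −Q_out = −0.00230 √h.
∫ h^(−1/2) dh = −(0.00230/A) ∫ dt, giving 2√h = 2√h₀ − (0.00230/A) t.
√h = √3.10 − 0.00230·648/(2·1.30) = 1.7607 − 0.57323 = 1.1875.
h = 1.1875² = 1.4100 m.

1.41 m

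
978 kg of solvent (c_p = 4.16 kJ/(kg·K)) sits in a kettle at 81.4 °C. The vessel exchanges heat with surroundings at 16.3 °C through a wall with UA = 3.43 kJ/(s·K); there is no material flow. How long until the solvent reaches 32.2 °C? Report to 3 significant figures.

1670 s

M c_p dT/dt = −UA(T − T_amb).
τ = M c_p/UA = 1186.1 s; T_ss = T_amb = 16.300 °C.
T(t) = T_ss + (T₀ − T_ss)e^(−t/τ); set T = 32.2:
t = −τ ln[(T − T_ss)/(T₀ − T_ss)] = −1186.1 · ln(0.24424) = 1672.0 s.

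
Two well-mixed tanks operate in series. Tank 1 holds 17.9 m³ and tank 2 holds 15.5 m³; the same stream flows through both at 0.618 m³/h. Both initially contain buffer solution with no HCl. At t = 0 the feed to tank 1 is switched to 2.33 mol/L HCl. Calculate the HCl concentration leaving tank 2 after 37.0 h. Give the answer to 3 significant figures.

0.928 mol/L

Each tank obeys Vᵢ dCᵢ/dt = Q(Cᵢ₋₁ − Cᵢ), so τᵢ = Vᵢ/Q.
τ₁ = 17.9/0.618 = 28.964 h; τ₂ = 15.5/0.618 = 25.081 h.
Tank 1: C₁ = C_in(1 − e^(−t/τ₁)). Tank 2 (τ₁ ≠ τ₂): C₂ = C_in[1 − (τ₁ e^(−t/τ₁) − τ₂ e^(−t/τ₂))/(τ₁ − τ₂)].
At t = 37.0: e^(−t/τ₁) = 0.27875, e^(−t/τ₂) = 0.22873.
C₂ = 2.33·[1 − (28.964·0.27875 − 25.081·0.22873)/(3.8835)] = 2.33·0.39816 = 0.92772 mol/L.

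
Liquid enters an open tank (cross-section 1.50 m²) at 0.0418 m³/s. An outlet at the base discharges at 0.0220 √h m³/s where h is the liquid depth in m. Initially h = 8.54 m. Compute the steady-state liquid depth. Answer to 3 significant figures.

A dh/dt = Q_in − 0.0220 √h. Steady state requires inflow = outflow:
Q_in = 0.0220 √h_ss ⇒ √h_ss = 0.0418/0.0220 = 1.9000.
h_ss = 1.9000² = 3.6100 m. (Since h₀ = 8.54 m > h_ss, the level will fall toward this value.)

3.61 m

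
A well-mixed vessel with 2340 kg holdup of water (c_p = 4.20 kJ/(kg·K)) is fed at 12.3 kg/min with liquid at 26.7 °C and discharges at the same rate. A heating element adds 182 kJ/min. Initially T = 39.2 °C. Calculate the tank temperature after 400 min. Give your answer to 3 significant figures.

Unsteady energy balance on the tank contents: M c_p dT/dt = ṁ c_p (T_in − T) + 182.
Rearrange: dT/dt = (T_ss − T)/τ with τ = M/ṁ = 190.24 min and T_ss = T_in + Q̇/(ṁ c_p) = 30.223 °C.
Integrating: T(t) = T_ss + (T₀ − T_ss) e^(−t/τ).
T(400) = 30.223 + (8.9770)·e^(−400/190.24) = 30.223 + (8.9770)·0.12214 = 31.320 °C.

31.3 °C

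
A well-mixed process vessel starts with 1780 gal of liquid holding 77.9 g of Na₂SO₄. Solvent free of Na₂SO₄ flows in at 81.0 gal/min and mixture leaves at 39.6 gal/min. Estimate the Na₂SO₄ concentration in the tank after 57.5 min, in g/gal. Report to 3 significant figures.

Total volume: dV/dt = Q_in − Q_out = 41.400 gal/min, so V(t) = 1780 + 41.400 t and V(57.5) = 4160.5 gal.
Species balance (pure solvent in): dm/dt = −Q_out · m/V(t).
dm/m = −Q_out dt/(V₀ + 41.400 t); integrating gives ln(m/m₀) = −(Q_out/(Q_in−Q_out)) ln(V/V₀).
m = m₀ (V₀/V)^(Q_out/(Q_in−Q_out)) = 77.9 × (1780/4160.5)^(0.95652) = 34.581 g.
C = m/V = 34.581/4160.5 = 0.0083119 g/gal.

0.00831 g/gal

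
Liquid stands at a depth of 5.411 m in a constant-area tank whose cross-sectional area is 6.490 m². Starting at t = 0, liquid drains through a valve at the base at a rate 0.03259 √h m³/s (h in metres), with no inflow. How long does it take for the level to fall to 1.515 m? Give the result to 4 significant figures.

436.2 s

With no inflow, A dh/dt = −0.03259 √h.
Separate and integrate: 2(√h − √h₀) = −(0.03259/A) t.
t = 2A(√h₀ − √h)/0.03259 = 2·6.490·(√5.411 − √1.515)/0.03259
  = 12.9800 × (2.32616 − 1.23085) / 0.03259 = 436.239 s.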